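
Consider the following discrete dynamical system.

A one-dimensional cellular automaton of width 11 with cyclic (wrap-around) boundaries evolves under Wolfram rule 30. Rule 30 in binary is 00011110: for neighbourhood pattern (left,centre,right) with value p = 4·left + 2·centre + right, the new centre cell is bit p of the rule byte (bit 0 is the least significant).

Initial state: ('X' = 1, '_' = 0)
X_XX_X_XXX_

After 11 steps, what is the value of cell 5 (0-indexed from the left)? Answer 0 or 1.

k=0  X_XX_X_XXX_
k=1  X_X__X_X___
k=2  X_XXXX_XX_X
k=3  __X____X__X
k=4  XXXX__XXXXX
k=5  ____XXX____
k=6  ___XX__X___
k=7  __XX_XXXX__
k=8  _XX__X___X_
k=9  XX_XXXX_XXX
k=10  ___X____X__
k=11  __XXX__XXX_

0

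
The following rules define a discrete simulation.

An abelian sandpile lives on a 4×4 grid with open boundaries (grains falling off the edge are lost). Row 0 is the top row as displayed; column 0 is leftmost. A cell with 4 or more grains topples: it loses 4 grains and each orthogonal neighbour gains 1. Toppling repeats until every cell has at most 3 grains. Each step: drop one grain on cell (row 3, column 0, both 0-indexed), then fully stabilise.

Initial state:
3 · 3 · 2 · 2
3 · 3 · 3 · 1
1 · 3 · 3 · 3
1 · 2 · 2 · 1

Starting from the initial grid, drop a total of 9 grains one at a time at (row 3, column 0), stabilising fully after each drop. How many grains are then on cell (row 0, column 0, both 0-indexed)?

1

t=0: 3 · 3 · 2 · 2
3 · 3 · 3 · 1
1 · 3 · 3 · 3
1 · 2 · 2 · 1
t=1: 3 · 3 · 2 · 2
3 · 3 · 3 · 1
1 · 3 · 3 · 3
2 · 2 · 2 · 1
t=2: 3 · 3 · 2 · 2
3 · 3 · 3 · 1
1 · 3 · 3 · 3
3 · 2 · 2 · 1
t=3: 3 · 3 · 2 · 2
3 · 3 · 3 · 1
2 · 3 · 3 · 3
0 · 3 · 2 · 1
t=4: 3 · 3 · 2 · 2
3 · 3 · 3 · 1
2 · 3 · 3 · 3
1 · 3 · 2 · 1
t=5: 3 · 3 · 2 · 2
3 · 3 · 3 · 1
2 · 3 · 3 · 3
2 · 3 · 2 · 1
t=6: 3 · 3 · 2 · 2
3 · 3 · 3 · 1
2 · 3 · 3 · 3
3 · 3 · 2 · 1
t=7: 1 · 2 · 0 · 3
2 · 3 · 2 · 3
1 · 3 · 3 · 0
2 · 2 · 0 · 3
t=8: 1 · 2 · 0 · 3
2 · 3 · 2 · 3
1 · 3 · 3 · 0
3 · 2 · 0 · 3
t=9: 1 · 2 · 0 · 3
2 · 3 · 2 · 3
2 · 3 · 3 · 0
0 · 3 · 0 · 3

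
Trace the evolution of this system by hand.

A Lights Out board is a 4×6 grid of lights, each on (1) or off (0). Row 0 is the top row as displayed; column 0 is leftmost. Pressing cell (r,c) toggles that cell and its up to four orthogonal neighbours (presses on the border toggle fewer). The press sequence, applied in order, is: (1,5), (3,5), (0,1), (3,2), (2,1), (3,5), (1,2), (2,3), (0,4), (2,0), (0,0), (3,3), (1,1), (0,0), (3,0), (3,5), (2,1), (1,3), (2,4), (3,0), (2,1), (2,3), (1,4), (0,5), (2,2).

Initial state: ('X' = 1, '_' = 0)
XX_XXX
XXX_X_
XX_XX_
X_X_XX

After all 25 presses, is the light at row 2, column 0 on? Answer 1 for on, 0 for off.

gen 0: XX_XXX
XXX_X_
XX_XX_
X_X_XX
gen 1: XX_XX_
XXX__X
XX_XXX
X_X_XX
gen 2: XX_XX_
XXX__X
XX_XX_
X_X___
gen 3: __XXX_
X_X__X
XX_XX_
X_X___
gen 4: __XXX_
X_X__X
XXXXX_
XX_X__
gen 5: __XXX_
XXX__X
___XX_
X__X__
gen 6: __XXX_
XXX__X
___XXX
X__XXX
gen 7: ___XX_
X__X_X
__XXXX
X__XXX
gen 8: ___XX_
X____X
_____X
X___XX
gen 9: _____X
X___XX
_____X
X___XX
gen 10: _____X
____XX
XX___X
____XX
gen 11: XX___X
X___XX
XX___X
____XX
gen 12: XX___X
X___XX
XX_X_X
__XX_X
gen 13: X____X
_XX_XX
X__X_X
__XX_X
gen 14: _X___X
XXX_XX
X__X_X
__XX_X
gen 15: _X___X
XXX_XX
___X_X
XXXX_X
gen 16: _X___X
XXX_XX
___X__
XXXXX_
gen 17: _X___X
X_X_XX
XXXX__
X_XXX_
gen 18: _X_X_X
X__X_X
XXX___
X_XXX_
gen 19: _X_X_X
X__XXX
XXXXXX
X_XX__
gen 20: _X_X_X
X__XXX
_XXXXX
_XXX__
gen 21: _X_X_X
XX_XXX
X__XXX
__XX__
gen 22: _X_X_X
XX__XX
X_X__X
__X___
gen 23: _X_XXX
XX_X__
X_X_XX
__X___
gen 24: _X_X__
XX_X_X
X_X_XX
__X___
gen 25: _X_X__
XXXX_X
XX_XXX
______

1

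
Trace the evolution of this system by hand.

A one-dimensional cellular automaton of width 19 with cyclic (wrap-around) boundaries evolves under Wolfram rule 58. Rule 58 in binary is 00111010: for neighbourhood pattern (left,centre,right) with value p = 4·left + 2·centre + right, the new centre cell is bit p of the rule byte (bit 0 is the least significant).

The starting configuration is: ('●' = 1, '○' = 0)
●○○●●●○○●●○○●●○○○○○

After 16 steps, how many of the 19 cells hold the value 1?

step 0: ●○○●●●○○●●○○●●○○○○○
step 1: ○●●●○○●●●○●●●○●○○○●
step 2: ●●○○●●●○○●●○○●○●○●○
step 3: ●○●●●○○●●●○●●○●○●○●
step 4: ○●●○○●●●○○●●○●○●○●●
step 5: ●●○●●●○○●●●○●○●○●●○
step 6: ●○●●○○●●●○○●○●○●●○●
step 7: ○●●○●●●○○●●○●○●●○●●
step 8: ●●○●●○○●●●○●○●●○●●○
step 9: ●○●●○●●●○○●○●●○●●○●
step 10: ○●●○●●○○●●○●●○●●○●●
step 11: ●●○●●○●●●○●●○●●○●●○
step 12: ●○●●○●●○○●●○●●○●●○●
step 13: ○●●○●●○●●●○●●○●●○●●
step 14: ●●○●●○●●○○●●○●●○●●○
step 15: ●○●●○●●○●●●○●●○●●○●
step 16: ○●●○●●○●●○○●●○●●○●●

12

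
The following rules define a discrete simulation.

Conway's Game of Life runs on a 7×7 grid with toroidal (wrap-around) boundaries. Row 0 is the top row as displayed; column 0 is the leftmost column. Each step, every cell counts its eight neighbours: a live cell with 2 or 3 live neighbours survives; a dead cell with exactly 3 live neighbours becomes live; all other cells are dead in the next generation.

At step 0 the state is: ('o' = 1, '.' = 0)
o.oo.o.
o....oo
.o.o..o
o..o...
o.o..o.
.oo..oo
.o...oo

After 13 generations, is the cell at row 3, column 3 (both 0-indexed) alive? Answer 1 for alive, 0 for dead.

1

[0] o.oo.o.
o....oo
.o.o..o
o..o...
o.o..o.
.oo..oo
.o...oo
[1] ..o....
...o.o.
.oo.oo.
o..oo..
o.oooo.
..o.o..
...o...
[2] ..ooo..
.o.o.o.
.oo..oo
o......
..o..oo
.oo..o.
..oo...
[3] .o.....
oo...oo
.oo.ooo
o.o....
o.o..oo
.o..ooo
.......
[4] .o....o
....o..
..ooo..
..o.o..
..ooo..
.o..o..
o....o.
[5] o....oo
..o.oo.
..o.oo.
.o...o.
.oo.oo.
.oo.oo.
oo...oo
[6] .......
.o.....
.oo...o
.o....o
o.....o
.......
..o....
[7] .......
ooo....
.oo....
.oo..oo
o.....o
.......
.......
[8] .o.....
o.o....
...o..o
..o..oo
oo...oo
.......
.......
[9] .o.....
ooo....
oooo.oo
.oo.o..
oo...o.
o.....o
.......
[10] ooo....
...o...
....ooo
....o..
..o..o.
oo....o
o......
[11] ooo....
ooooooo
...ooo.
...oo.o
oo...oo
oo....o
..o....
[12] ....oo.
.......
.o.....
..oo...
.oo.o..
..o..o.
..o...o
[13] .....o.
.......
..o....
...o...
.o..o..
..o..o.
...oo.o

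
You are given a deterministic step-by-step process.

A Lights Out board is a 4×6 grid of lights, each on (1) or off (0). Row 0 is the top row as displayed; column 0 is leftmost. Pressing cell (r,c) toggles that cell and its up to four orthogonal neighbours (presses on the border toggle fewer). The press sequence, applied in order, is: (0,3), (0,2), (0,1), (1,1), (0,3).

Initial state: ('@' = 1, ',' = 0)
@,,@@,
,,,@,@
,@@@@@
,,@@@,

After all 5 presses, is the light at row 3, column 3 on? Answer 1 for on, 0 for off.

gen 0: @,,@@,
,,,@,@
,@@@@@
,,@@@,
gen 1: @,@,,,
,,,,,@
,@@@@@
,,@@@,
gen 2: @@,@,,
,,@,,@
,@@@@@
,,@@@,
gen 3: ,,@@,,
,@@,,@
,@@@@@
,,@@@,
gen 4: ,@@@,,
@,,,,@
,,@@@@
,,@@@,
gen 5: ,@,,@,
@,,@,@
,,@@@@
,,@@@,

1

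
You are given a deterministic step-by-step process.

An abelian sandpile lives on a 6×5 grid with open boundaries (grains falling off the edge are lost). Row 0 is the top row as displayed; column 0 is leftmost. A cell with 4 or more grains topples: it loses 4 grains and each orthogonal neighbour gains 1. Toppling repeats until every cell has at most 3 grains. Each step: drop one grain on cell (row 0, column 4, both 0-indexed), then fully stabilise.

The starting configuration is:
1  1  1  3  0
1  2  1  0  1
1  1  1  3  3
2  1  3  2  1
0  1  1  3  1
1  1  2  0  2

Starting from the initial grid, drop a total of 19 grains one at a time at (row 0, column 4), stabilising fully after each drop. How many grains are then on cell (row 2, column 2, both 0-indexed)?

gen 0: 1  1  1  3  0
1  2  1  0  1
1  1  1  3  3
2  1  3  2  1
0  1  1  3  1
1  1  2  0  2
gen 1: 1  1  1  3  1
1  2  1  0  1
1  1  1  3  3
2  1  3  2  1
0  1  1  3  1
1  1  2  0  2
gen 2: 1  1  1  3  2
1  2  1  0  1
1  1  1  3  3
2  1  3  2  1
0  1  1  3  1
1  1  2  0  2
gen 3: 1  1  1  3  3
1  2  1  0  1
1  1  1  3  3
2  1  3  2  1
0  1  1  3  1
1  1  2  0  2
gen 4: 1  1  2  0  1
1  2  1  1  2
1  1  1  3  3
2  1  3  2  1
0  1  1  3  1
1  1  2  0  2
gen 5: 1  1  2  0  2
1  2  1  1  2
1  1  1  3  3
2  1  3  2  1
0  1  1  3  1
1  1  2  0  2
gen 6: 1  1  2  0  3
1  2  1  1  2
1  1  1  3  3
2  1  3  2  1
0  1  1  3  1
1  1  2  0  2
gen 7: 1  1  2  1  0
1  2  1  1  3
1  1  1  3  3
2  1  3  2  1
0  1  1  3  1
1  1  2  0  2
gen 8: 1  1  2  1  1
1  2  1  1  3
1  1  1  3  3
2  1  3  2  1
0  1  1  3  1
1  1  2  0  2
gen 9: 1  1  2  1  2
1  2  1  1  3
1  1  1  3  3
2  1  3  2  1
0  1  1  3  1
1  1  2  0  2
gen 10: 1  1  2  1  3
1  2  1  1  3
1  1  1  3  3
2  1  3  2  1
0  1  1  3  1
1  1  2  0  2
gen 11: 1  1  2  2  1
1  2  1  3  1
1  1  2  0  1
2  1  3  3  2
0  1  1  3  1
1  1  2  0  2
gen 12: 1  1  2  2  2
1  2  1  3  1
1  1  2  0  1
2  1  3  3  2
0  1  1  3  1
1  1  2  0  2
gen 13: 1  1  2  2  3
1  2  1  3  1
1  1  2  0  1
2  1  3  3  2
0  1  1  3  1
1  1  2  0  2
gen 14: 1  1  2  3  0
1  2  1  3  2
1  1  2  0  1
2  1  3  3  2
0  1  1  3  1
1  1  2  0  2
gen 15: 1  1  2  3  1
1  2  1  3  2
1  1  2  0  1
2  1  3  3  2
0  1  1  3  1
1  1  2  0  2
gen 16: 1  1  2  3  2
1  2  1  3  2
1  1  2  0  1
2  1  3  3  2
0  1  1  3  1
1  1  2  0  2
gen 17: 1  1  2  3  3
1  2  1  3  2
1  1  2  0  1
2  1  3  3  2
0  1  1  3  1
1  1  2  0  2
gen 18: 1  1  3  1  2
1  2  2  1  0
1  1  2  1  2
2  1  3  3  2
0  1  1  3  1
1  1  2  0  2
gen 19: 1  1  3  1  3
1  2  2  1  0
1  1  2  1  2
2  1  3  3  2
0  1  1  3  1
1  1  2  0  2

2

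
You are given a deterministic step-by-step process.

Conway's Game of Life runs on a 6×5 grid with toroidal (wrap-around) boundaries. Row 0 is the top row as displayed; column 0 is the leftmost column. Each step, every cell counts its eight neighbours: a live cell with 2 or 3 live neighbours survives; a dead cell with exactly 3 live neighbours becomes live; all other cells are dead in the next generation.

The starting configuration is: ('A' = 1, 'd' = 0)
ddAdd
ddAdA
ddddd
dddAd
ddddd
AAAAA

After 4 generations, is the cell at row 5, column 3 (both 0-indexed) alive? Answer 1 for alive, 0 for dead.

0

t=0: ddAdd
ddAdA
ddddd
dddAd
ddddd
AAAAA
t=1: ddddd
dddAd
dddAd
ddddd
AAddd
AAAAA
t=2: AAddd
ddddd
ddddd
ddddd
dddAd
ddAAA
t=3: AAAAA
ddddd
ddddd
ddddd
ddAAA
AAAAA
t=4: ddddd
AAAAA
ddddd
dddAd
ddddd
ddddd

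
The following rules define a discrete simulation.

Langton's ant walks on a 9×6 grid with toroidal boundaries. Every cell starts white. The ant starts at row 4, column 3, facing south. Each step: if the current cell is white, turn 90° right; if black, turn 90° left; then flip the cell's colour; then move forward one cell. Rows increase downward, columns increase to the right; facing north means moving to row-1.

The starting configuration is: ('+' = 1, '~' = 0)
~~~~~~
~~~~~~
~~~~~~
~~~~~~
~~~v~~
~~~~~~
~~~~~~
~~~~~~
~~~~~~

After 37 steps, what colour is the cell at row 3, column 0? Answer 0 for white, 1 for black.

1

t=0: ~~~~~~
~~~~~~
~~~~~~
~~~~~~
~~~v~~
~~~~~~
~~~~~~
~~~~~~
~~~~~~
t=1: ~~~~~~
~~~~~~
~~~~~~
~~~~~~
~~<+~~
~~~~~~
~~~~~~
~~~~~~
~~~~~~
t=2: ~~~~~~
~~~~~~
~~~~~~
~~^~~~
~~++~~
~~~~~~
~~~~~~
~~~~~~
~~~~~~
t=3: ~~~~~~
~~~~~~
~~~~~~
~~+>~~
~~++~~
~~~~~~
~~~~~~
~~~~~~
~~~~~~
t=4: ~~~~~~
~~~~~~
~~~~~~
~~++~~
~~+v~~
~~~~~~
~~~~~~
~~~~~~
~~~~~~
t=5: ~~~~~~
~~~~~~
~~~~~~
~~++~~
~~+~>~
~~~~~~
~~~~~~
~~~~~~
~~~~~~
t=6: ~~~~~~
~~~~~~
~~~~~~
~~++~~
~~+~+~
~~~~v~
~~~~~~
~~~~~~
~~~~~~
t=7: ~~~~~~
~~~~~~
~~~~~~
~~++~~
~~+~+~
~~~<+~
~~~~~~
~~~~~~
~~~~~~
t=8: ~~~~~~
~~~~~~
~~~~~~
~~++~~
~~+^+~
~~~++~
~~~~~~
~~~~~~
~~~~~~
t=9: ~~~~~~
~~~~~~
~~~~~~
~~++~~
~~++>~
~~~++~
~~~~~~
~~~~~~
~~~~~~
t=10: ~~~~~~
~~~~~~
~~~~~~
~~++^~
~~++~~
~~~++~
~~~~~~
~~~~~~
~~~~~~
t=11: ~~~~~~
~~~~~~
~~~~~~
~~+++>
~~++~~
~~~++~
~~~~~~
~~~~~~
~~~~~~
t=12: ~~~~~~
~~~~~~
~~~~~~
~~++++
~~++~v
~~~++~
~~~~~~
~~~~~~
~~~~~~
t=13: ~~~~~~
~~~~~~
~~~~~~
~~++++
~~++<+
~~~++~
~~~~~~
~~~~~~
~~~~~~
t=14: ~~~~~~
~~~~~~
~~~~~~
~~++^+
~~++++
~~~++~
~~~~~~
~~~~~~
~~~~~~
t=15: ~~~~~~
~~~~~~
~~~~~~
~~+<~+
~~++++
~~~++~
~~~~~~
~~~~~~
~~~~~~
t=16: ~~~~~~
~~~~~~
~~~~~~
~~+~~+
~~+v++
~~~++~
~~~~~~
~~~~~~
~~~~~~
t=17: ~~~~~~
~~~~~~
~~~~~~
~~+~~+
~~+~>+
~~~++~
~~~~~~
~~~~~~
~~~~~~
t=18: ~~~~~~
~~~~~~
~~~~~~
~~+~^+
~~+~~+
~~~++~
~~~~~~
~~~~~~
~~~~~~
t=19: ~~~~~~
~~~~~~
~~~~~~
~~+~+>
~~+~~+
~~~++~
~~~~~~
~~~~~~
~~~~~~
t=20: ~~~~~~
~~~~~~
~~~~~^
~~+~+~
~~+~~+
~~~++~
~~~~~~
~~~~~~
~~~~~~
t=21: ~~~~~~
~~~~~~
>~~~~+
~~+~+~
~~+~~+
~~~++~
~~~~~~
~~~~~~
~~~~~~
t=22: ~~~~~~
~~~~~~
+~~~~+
v~+~+~
~~+~~+
~~~++~
~~~~~~
~~~~~~
~~~~~~
t=23: ~~~~~~
~~~~~~
+~~~~+
+~+~+<
~~+~~+
~~~++~
~~~~~~
~~~~~~
~~~~~~
t=24: ~~~~~~
~~~~~~
+~~~~^
+~+~++
~~+~~+
~~~++~
~~~~~~
~~~~~~
~~~~~~
t=25: ~~~~~~
~~~~~~
+~~~<~
+~+~++
~~+~~+
~~~++~
~~~~~~
~~~~~~
~~~~~~
t=26: ~~~~~~
~~~~^~
+~~~+~
+~+~++
~~+~~+
~~~++~
~~~~~~
~~~~~~
~~~~~~
t=27: ~~~~~~
~~~~+>
+~~~+~
+~+~++
~~+~~+
~~~++~
~~~~~~
~~~~~~
~~~~~~
t=28: ~~~~~~
~~~~++
+~~~+v
+~+~++
~~+~~+
~~~++~
~~~~~~
~~~~~~
~~~~~~
t=29: ~~~~~~
~~~~++
+~~~<+
+~+~++
~~+~~+
~~~++~
~~~~~~
~~~~~~
~~~~~~
t=30: ~~~~~~
~~~~++
+~~~~+
+~+~v+
~~+~~+
~~~++~
~~~~~~
~~~~~~
~~~~~~
t=31: ~~~~~~
~~~~++
+~~~~+
+~+~~>
~~+~~+
~~~++~
~~~~~~
~~~~~~
~~~~~~
t=32: ~~~~~~
~~~~++
+~~~~^
+~+~~~
~~+~~+
~~~++~
~~~~~~
~~~~~~
~~~~~~
t=33: ~~~~~~
~~~~++
+~~~<~
+~+~~~
~~+~~+
~~~++~
~~~~~~
~~~~~~
~~~~~~
t=34: ~~~~~~
~~~~^+
+~~~+~
+~+~~~
~~+~~+
~~~++~
~~~~~~
~~~~~~
~~~~~~
t=35: ~~~~~~
~~~<~+
+~~~+~
+~+~~~
~~+~~+
~~~++~
~~~~~~
~~~~~~
~~~~~~
t=36: ~~~^~~
~~~+~+
+~~~+~
+~+~~~
~~+~~+
~~~++~
~~~~~~
~~~~~~
~~~~~~
t=37: ~~~+>~
~~~+~+
+~~~+~
+~+~~~
~~+~~+
~~~++~
~~~~~~
~~~~~~
~~~~~~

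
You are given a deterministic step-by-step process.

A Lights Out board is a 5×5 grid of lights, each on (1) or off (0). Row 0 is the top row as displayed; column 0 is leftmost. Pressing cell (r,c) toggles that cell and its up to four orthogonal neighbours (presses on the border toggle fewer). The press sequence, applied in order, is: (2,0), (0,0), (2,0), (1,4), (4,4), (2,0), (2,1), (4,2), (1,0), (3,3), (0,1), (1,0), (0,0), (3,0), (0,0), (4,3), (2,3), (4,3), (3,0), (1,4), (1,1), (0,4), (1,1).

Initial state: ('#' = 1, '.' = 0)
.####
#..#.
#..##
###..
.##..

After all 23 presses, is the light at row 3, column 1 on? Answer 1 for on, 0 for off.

0

t=0: .####
#..#.
#..##
###..
.##..
t=1: .####
...#.
.#.##
.##..
.##..
t=2: #.###
#..#.
.#.##
.##..
.##..
t=3: #.###
...#.
#..##
###..
.##..
t=4: #.##.
....#
#..#.
###..
.##..
t=5: #.##.
....#
#..#.
###.#
.####
t=6: #.##.
#...#
.#.#.
.##.#
.####
t=7: #.##.
##..#
#.##.
..#.#
.####
t=8: #.##.
##..#
#.##.
....#
....#
t=9: ..##.
....#
..##.
....#
....#
t=10: ..##.
....#
..#..
..##.
...##
t=11: ##.#.
.#..#
..#..
..##.
...##
t=12: .#.#.
#...#
#.#..
..##.
...##
t=13: #..#.
....#
#.#..
..##.
...##
t=14: #..#.
....#
..#..
####.
#..##
t=15: .#.#.
#...#
..#..
####.
#..##
t=16: .#.#.
#...#
..#..
###..
#.#..
t=17: .#.#.
#..##
...##
####.
#.#..
t=18: .#.#.
#..##
...##
###..
#..##
t=19: .#.#.
#..##
#..##
..#..
...##
t=20: .#.##
#....
#..#.
..#..
...##
t=21: ...##
.##..
##.#.
..#..
...##
t=22: .....
.##.#
##.#.
..#..
...##
t=23: .#...
#...#
#..#.
..#..
...##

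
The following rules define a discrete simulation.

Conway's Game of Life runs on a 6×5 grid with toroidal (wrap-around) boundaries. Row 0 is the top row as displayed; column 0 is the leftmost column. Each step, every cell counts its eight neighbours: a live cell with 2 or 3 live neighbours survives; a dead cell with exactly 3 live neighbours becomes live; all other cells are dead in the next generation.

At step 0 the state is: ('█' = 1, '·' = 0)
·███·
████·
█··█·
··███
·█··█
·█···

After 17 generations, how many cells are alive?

4

t=0: ·███·
████·
█··█·
··███
·█··█
·█···
t=1: ···██
█····
█····
·██··
·█··█
·█·█·
t=2: █·███
█····
█····
·██··
·█·█·
···█·
t=3: ████·
█··█·
█····
███··
·█·█·
██···
t=4: ···█·
█··█·
█·█··
█·█·█
····█
···█·
t=5: ··██·
·███·
█·█··
█···█
█···█
···██
t=6: ·█···
····█
█·█··
···█·
·····
█·█··
t=7: ██···
██···
···██
·····
·····
·█···
t=8: ··█··
·██··
█···█
·····
·····
██···
t=9: █·█··
████·
██···
·····
·····
·█···
t=10: █··██
···█·
█···█
·····
·····
·█···
t=11: █·███
···█·
····█
·····
·····
█···█
t=12: ███··
█·█··
·····
·····
·····
██···
t=13: ··█·█
█·█··
·····
·····
·····
█·█··
t=14: █·█·█
·█·█·
·····
·····
·····
·█·█·
t=15: █···█
█████
·····
·····
·····
█████
t=16: ·····
·███·
█████
·····
█████
·███·
t=17: ·····
·····
█···█
·····
█···█
·····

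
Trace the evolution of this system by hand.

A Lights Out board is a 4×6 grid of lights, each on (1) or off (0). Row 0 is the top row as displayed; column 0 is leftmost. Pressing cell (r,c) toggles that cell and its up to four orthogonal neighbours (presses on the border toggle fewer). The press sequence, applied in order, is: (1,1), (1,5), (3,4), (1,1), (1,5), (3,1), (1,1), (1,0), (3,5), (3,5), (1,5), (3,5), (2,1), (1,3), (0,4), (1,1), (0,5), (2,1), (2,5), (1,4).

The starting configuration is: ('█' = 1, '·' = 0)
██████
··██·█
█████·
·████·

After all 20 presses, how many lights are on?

[0] ██████
··██·█
█████·
·████·
[1] █·████
██·█·█
█·███·
·████·
[2] █·███·
██·██·
█·████
·████·
[3] █·███·
██·██·
█·██·█
·██··█
[4] █████·
··███·
████·█
·██··█
[5] ██████
··██·█
████··
·██··█
[6] ██████
··██·█
█·██··
█····█
[7] █·████
██·█·█
████··
█····█
[8] ··████
···█·█
·███··
█····█
[9] ··████
···█·█
·███·█
█···█·
[10] ··████
···█·█
·███··
█····█
[11] ··███·
···██·
·███·█
█····█
[12] ··███·
···██·
·███··
█···█·
[13] ··███·
·█·██·
█··█··
██··█·
[14] ··█·█·
·██···
█·····
██··█·
[15] ··██·█
·██·█·
█·····
██··█·
[16] ·███·█
█···█·
██····
██··█·
[17] ·████·
█···██
██····
██··█·
[18] ·████·
██··██
··█···
█···█·
[19] ·████·
██··█·
··█·██
█···██
[20] ·███··
██·█·█
··█··█
█···██

12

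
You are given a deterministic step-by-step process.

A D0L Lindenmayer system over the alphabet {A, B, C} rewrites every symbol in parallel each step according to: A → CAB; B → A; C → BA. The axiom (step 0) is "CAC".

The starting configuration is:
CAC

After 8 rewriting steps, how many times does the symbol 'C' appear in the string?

t=0: CAC
t=1: BACABBA
t=2: ACABBACABAACAB
t=3: CABBACABAACABBACABACABCABBACABA
t=4: BACABAACABBACABACABCABBACABAACABBACABACABBACABABACABAACABBACABACAB
t=5: ACABBACABACABCABBACABAACABBACABACABBACABABACABAACABBACABAC…CABAACABBACABACABACABBACABACABCABBACABAACABBACABACABBACABA  (len 142)
t=6: CABBACABAACABBACABACABBACABABACABAACABBACABACABCABBACABAAC…CABAACABBACABACABCABBACABAACABBACABACABBACABAACABBACABACAB  (len 305)
t=7: BACABAACABBACABACABCABBACABAACABBACABACABBACABAACABBACABAC…ABBACABACABBACABAACABBACABACABCABBACABAACABBACABACABBACABA  (len 655)
t=8: ACABBACABACABCABBACABAACABBACABACABBACABABACABAACABBACABAC…CABAACABBACABACABCABBACABAACABBACABACABBACABAACABBACABACAB  (len 1407)

305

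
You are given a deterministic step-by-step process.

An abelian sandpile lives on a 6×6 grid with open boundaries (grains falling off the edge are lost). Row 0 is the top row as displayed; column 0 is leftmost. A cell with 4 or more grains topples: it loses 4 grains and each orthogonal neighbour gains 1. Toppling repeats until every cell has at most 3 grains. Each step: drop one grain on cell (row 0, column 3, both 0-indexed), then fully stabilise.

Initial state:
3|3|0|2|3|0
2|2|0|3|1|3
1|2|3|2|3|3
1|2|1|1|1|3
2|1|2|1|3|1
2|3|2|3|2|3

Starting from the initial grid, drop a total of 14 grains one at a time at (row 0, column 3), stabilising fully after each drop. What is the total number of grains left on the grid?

t=0: 3|3|0|2|3|0
2|2|0|3|1|3
1|2|3|2|3|3
1|2|1|1|1|3
2|1|2|1|3|1
2|3|2|3|2|3
t=1: 3|3|0|3|3|0
2|2|0|3|1|3
1|2|3|2|3|3
1|2|1|1|1|3
2|1|2|1|3|1
2|3|2|3|2|3
t=2: 3|3|1|2|0|1
2|2|1|0|3|3
1|2|3|3|3|3
1|2|1|1|1|3
2|1|2|1|3|1
2|3|2|3|2|3
t=3: 3|3|1|3|0|1
2|2|1|0|3|3
1|2|3|3|3|3
1|2|1|1|1|3
2|1|2|1|3|1
2|3|2|3|2|3
t=4: 3|3|2|0|1|1
2|2|1|1|3|3
1|2|3|3|3|3
1|2|1|1|1|3
2|1|2|1|3|1
2|3|2|3|2|3
t=5: 3|3|2|1|1|1
2|2|1|1|3|3
1|2|3|3|3|3
1|2|1|1|1|3
2|1|2|1|3|1
2|3|2|3|2|3
t=6: 3|3|2|2|1|1
2|2|1|1|3|3
1|2|3|3|3|3
1|2|1|1|1|3
2|1|2|1|3|1
2|3|2|3|2|3
t=7: 3|3|2|3|1|1
2|2|1|1|3|3
1|2|3|3|3|3
1|2|1|1|1|3
2|1|2|1|3|1
2|3|2|3|2|3
t=8: 3|3|3|0|2|1
2|2|1|2|3|3
1|2|3|3|3|3
1|2|1|1|1|3
2|1|2|1|3|1
2|3|2|3|2|3
t=9: 3|3|3|1|2|1
2|2|1|2|3|3
1|2|3|3|3|3
1|2|1|1|1|3
2|1|2|1|3|1
2|3|2|3|2|3
t=10: 3|3|3|2|2|1
2|2|1|2|3|3
1|2|3|3|3|3
1|2|1|1|1|3
2|1|2|1|3|1
2|3|2|3|2|3
t=11: 3|3|3|3|2|1
2|2|1|2|3|3
1|2|3|3|3|3
1|2|1|1|1|3
2|1|2|1|3|1
2|3|2|3|2|3
t=12: 0|1|1|1|3|1
3|3|2|3|3|3
1|2|3|3|3|3
1|2|1|1|1|3
2|1|2|1|3|1
2|3|2|3|2|3
t=13: 0|1|1|2|3|1
3|3|2|3|3|3
1|2|3|3|3|3
1|2|1|1|1|3
2|1|2|1|3|1
2|3|2|3|2|3
t=14: 0|1|1|3|3|1
3|3|2|3|3|3
1|2|3|3|3|3
1|2|1|1|1|3
2|1|2|1|3|1
2|3|2|3|2|3

75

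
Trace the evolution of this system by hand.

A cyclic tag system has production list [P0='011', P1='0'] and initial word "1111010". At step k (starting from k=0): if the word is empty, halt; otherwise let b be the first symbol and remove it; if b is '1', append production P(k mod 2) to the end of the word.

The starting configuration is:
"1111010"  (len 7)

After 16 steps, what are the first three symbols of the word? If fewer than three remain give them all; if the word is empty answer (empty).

011

t=0: "1111010"  (len 7)
t=1: "111010011"  (len 9)
t=2: "110100110"  (len 9)
t=3: "10100110011"  (len 11)
t=4: "01001100110"  (len 11)
t=5: "1001100110"  (len 10)
t=6: "0011001100"  (len 10)
t=7: "011001100"  (len 9)
t=8: "11001100"  (len 8)
t=9: "1001100011"  (len 10)
t=10: "0011000110"  (len 10)
t=11: "011000110"  (len 9)
t=12: "11000110"  (len 8)
t=13: "1000110011"  (len 10)
t=14: "0001100110"  (len 10)
t=15: "001100110"  (len 9)
t=16: "01100110"  (len 8)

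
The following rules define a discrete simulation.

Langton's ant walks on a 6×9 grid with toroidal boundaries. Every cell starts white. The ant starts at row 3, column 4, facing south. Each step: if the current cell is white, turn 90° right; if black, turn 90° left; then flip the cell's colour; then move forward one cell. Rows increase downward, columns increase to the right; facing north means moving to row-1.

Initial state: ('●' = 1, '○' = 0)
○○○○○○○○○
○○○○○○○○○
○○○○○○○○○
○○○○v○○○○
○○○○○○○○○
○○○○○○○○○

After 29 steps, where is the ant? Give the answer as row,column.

1,5

[0] ○○○○○○○○○
○○○○○○○○○
○○○○○○○○○
○○○○v○○○○
○○○○○○○○○
○○○○○○○○○
[1] ○○○○○○○○○
○○○○○○○○○
○○○○○○○○○
○○○<●○○○○
○○○○○○○○○
○○○○○○○○○
[2] ○○○○○○○○○
○○○○○○○○○
○○○^○○○○○
○○○●●○○○○
○○○○○○○○○
○○○○○○○○○
[3] ○○○○○○○○○
○○○○○○○○○
○○○●>○○○○
○○○●●○○○○
○○○○○○○○○
○○○○○○○○○
[4] ○○○○○○○○○
○○○○○○○○○
○○○●●○○○○
○○○●v○○○○
○○○○○○○○○
○○○○○○○○○
[5] ○○○○○○○○○
○○○○○○○○○
○○○●●○○○○
○○○●○>○○○
○○○○○○○○○
○○○○○○○○○
[6] ○○○○○○○○○
○○○○○○○○○
○○○●●○○○○
○○○●○●○○○
○○○○○v○○○
○○○○○○○○○
[7] ○○○○○○○○○
○○○○○○○○○
○○○●●○○○○
○○○●○●○○○
○○○○<●○○○
○○○○○○○○○
[8] ○○○○○○○○○
○○○○○○○○○
○○○●●○○○○
○○○●^●○○○
○○○○●●○○○
○○○○○○○○○
[9] ○○○○○○○○○
○○○○○○○○○
○○○●●○○○○
○○○●●>○○○
○○○○●●○○○
○○○○○○○○○
[10] ○○○○○○○○○
○○○○○○○○○
○○○●●^○○○
○○○●●○○○○
○○○○●●○○○
○○○○○○○○○
[11] ○○○○○○○○○
○○○○○○○○○
○○○●●●>○○
○○○●●○○○○
○○○○●●○○○
○○○○○○○○○
[12] ○○○○○○○○○
○○○○○○○○○
○○○●●●●○○
○○○●●○v○○
○○○○●●○○○
○○○○○○○○○
[13] ○○○○○○○○○
○○○○○○○○○
○○○●●●●○○
○○○●●<●○○
○○○○●●○○○
○○○○○○○○○
[14] ○○○○○○○○○
○○○○○○○○○
○○○●●^●○○
○○○●●●●○○
○○○○●●○○○
○○○○○○○○○
[15] ○○○○○○○○○
○○○○○○○○○
○○○●<○●○○
○○○●●●●○○
○○○○●●○○○
○○○○○○○○○
[16] ○○○○○○○○○
○○○○○○○○○
○○○●○○●○○
○○○●v●●○○
○○○○●●○○○
○○○○○○○○○
[17] ○○○○○○○○○
○○○○○○○○○
○○○●○○●○○
○○○●○>●○○
○○○○●●○○○
○○○○○○○○○
[18] ○○○○○○○○○
○○○○○○○○○
○○○●○^●○○
○○○●○○●○○
○○○○●●○○○
○○○○○○○○○
[19] ○○○○○○○○○
○○○○○○○○○
○○○●○●>○○
○○○●○○●○○
○○○○●●○○○
○○○○○○○○○
[20] ○○○○○○○○○
○○○○○○^○○
○○○●○●○○○
○○○●○○●○○
○○○○●●○○○
○○○○○○○○○
[21] ○○○○○○○○○
○○○○○○●>○
○○○●○●○○○
○○○●○○●○○
○○○○●●○○○
○○○○○○○○○
[22] ○○○○○○○○○
○○○○○○●●○
○○○●○●○v○
○○○●○○●○○
○○○○●●○○○
○○○○○○○○○
[23] ○○○○○○○○○
○○○○○○●●○
○○○●○●<●○
○○○●○○●○○
○○○○●●○○○
○○○○○○○○○
[24] ○○○○○○○○○
○○○○○○^●○
○○○●○●●●○
○○○●○○●○○
○○○○●●○○○
○○○○○○○○○
[25] ○○○○○○○○○
○○○○○<○●○
○○○●○●●●○
○○○●○○●○○
○○○○●●○○○
○○○○○○○○○
[26] ○○○○○^○○○
○○○○○●○●○
○○○●○●●●○
○○○●○○●○○
○○○○●●○○○
○○○○○○○○○
[27] ○○○○○●>○○
○○○○○●○●○
○○○●○●●●○
○○○●○○●○○
○○○○●●○○○
○○○○○○○○○
[28] ○○○○○●●○○
○○○○○●v●○
○○○●○●●●○
○○○●○○●○○
○○○○●●○○○
○○○○○○○○○
[29] ○○○○○●●○○
○○○○○<●●○
○○○●○●●●○
○○○●○○●○○
○○○○●●○○○
○○○○○○○○○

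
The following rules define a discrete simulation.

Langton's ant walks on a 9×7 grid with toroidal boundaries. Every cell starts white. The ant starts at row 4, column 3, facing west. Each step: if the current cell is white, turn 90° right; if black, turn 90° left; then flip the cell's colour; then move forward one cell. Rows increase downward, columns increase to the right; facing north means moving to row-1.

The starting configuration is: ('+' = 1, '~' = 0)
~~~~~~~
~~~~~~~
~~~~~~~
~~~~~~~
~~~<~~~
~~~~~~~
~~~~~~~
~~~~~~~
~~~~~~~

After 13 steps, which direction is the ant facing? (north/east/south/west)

north

[0] ~~~~~~~
~~~~~~~
~~~~~~~
~~~~~~~
~~~<~~~
~~~~~~~
~~~~~~~
~~~~~~~
~~~~~~~
[1] ~~~~~~~
~~~~~~~
~~~~~~~
~~~^~~~
~~~+~~~
~~~~~~~
~~~~~~~
~~~~~~~
~~~~~~~
[2] ~~~~~~~
~~~~~~~
~~~~~~~
~~~+>~~
~~~+~~~
~~~~~~~
~~~~~~~
~~~~~~~
~~~~~~~
[3] ~~~~~~~
~~~~~~~
~~~~~~~
~~~++~~
~~~+v~~
~~~~~~~
~~~~~~~
~~~~~~~
~~~~~~~
[4] ~~~~~~~
~~~~~~~
~~~~~~~
~~~++~~
~~~<+~~
~~~~~~~
~~~~~~~
~~~~~~~
~~~~~~~
[5] ~~~~~~~
~~~~~~~
~~~~~~~
~~~++~~
~~~~+~~
~~~v~~~
~~~~~~~
~~~~~~~
~~~~~~~
[6] ~~~~~~~
~~~~~~~
~~~~~~~
~~~++~~
~~~~+~~
~~<+~~~
~~~~~~~
~~~~~~~
~~~~~~~
[7] ~~~~~~~
~~~~~~~
~~~~~~~
~~~++~~
~~^~+~~
~~++~~~
~~~~~~~
~~~~~~~
~~~~~~~
[8] ~~~~~~~
~~~~~~~
~~~~~~~
~~~++~~
~~+>+~~
~~++~~~
~~~~~~~
~~~~~~~
~~~~~~~
[9] ~~~~~~~
~~~~~~~
~~~~~~~
~~~++~~
~~+++~~
~~+v~~~
~~~~~~~
~~~~~~~
~~~~~~~
[10] ~~~~~~~
~~~~~~~
~~~~~~~
~~~++~~
~~+++~~
~~+~>~~
~~~~~~~
~~~~~~~
~~~~~~~
[11] ~~~~~~~
~~~~~~~
~~~~~~~
~~~++~~
~~+++~~
~~+~+~~
~~~~v~~
~~~~~~~
~~~~~~~
[12] ~~~~~~~
~~~~~~~
~~~~~~~
~~~++~~
~~+++~~
~~+~+~~
~~~<+~~
~~~~~~~
~~~~~~~
[13] ~~~~~~~
~~~~~~~
~~~~~~~
~~~++~~
~~+++~~
~~+^+~~
~~~++~~
~~~~~~~
~~~~~~~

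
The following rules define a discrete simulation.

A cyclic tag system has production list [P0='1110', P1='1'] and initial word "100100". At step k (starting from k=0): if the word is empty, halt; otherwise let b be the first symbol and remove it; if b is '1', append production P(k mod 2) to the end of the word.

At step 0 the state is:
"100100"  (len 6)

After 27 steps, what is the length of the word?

[0] "100100"  (len 6)
[1] "001001110"  (len 9)
[2] "01001110"  (len 8)
[3] "1001110"  (len 7)
[4] "0011101"  (len 7)
[5] "011101"  (len 6)
[6] "11101"  (len 5)
[7] "11011110"  (len 8)
[8] "10111101"  (len 8)
[9] "01111011110"  (len 11)
[10] "1111011110"  (len 10)
[11] "1110111101110"  (len 13)
[12] "1101111011101"  (len 13)
[13] "1011110111011110"  (len 16)
[14] "0111101110111101"  (len 16)
[15] "111101110111101"  (len 15)
[16] "111011101111011"  (len 15)
[17] "110111011110111110"  (len 18)
[18] "101110111101111101"  (len 18)
[19] "011101111011111011110"  (len 21)
[20] "11101111011111011110"  (len 20)
[21] "11011110111110111101110"  (len 23)
[22] "10111101111101111011101"  (len 23)
[23] "01111011111011110111011110"  (len 26)
[24] "1111011111011110111011110"  (len 25)
[25] "1110111110111101110111101110"  (len 28)
[26] "1101111101111011101111011101"  (len 28)
[27] "1011111011110111011110111011110"  (len 31)

31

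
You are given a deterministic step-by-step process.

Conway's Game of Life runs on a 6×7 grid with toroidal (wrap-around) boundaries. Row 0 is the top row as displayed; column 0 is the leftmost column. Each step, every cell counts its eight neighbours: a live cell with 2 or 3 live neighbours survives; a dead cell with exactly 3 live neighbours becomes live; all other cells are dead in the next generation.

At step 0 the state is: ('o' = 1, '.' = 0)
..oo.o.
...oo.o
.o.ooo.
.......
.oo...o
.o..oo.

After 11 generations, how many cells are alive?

3

t=0: ..oo.o.
...oo.o
.o.ooo.
.......
.oo...o
.o..oo.
t=1: ..o...o
......o
..oo.o.
oo.ooo.
ooo..o.
oo..ooo
t=2: .o.....
..oo.oo
oooo.o.
o....o.
.......
...oo..
t=3: .....o.
...o.oo
o..o.o.
o.o.o..
....o..
.......
t=4: ....ooo
.....o.
oooo.o.
.o..ooo
...o...
.......
t=5: ....ooo
oooo...
oooo...
.o...oo
....oo.
....oo.
t=6: ooo...o
.....o.
...oo..
.o.o.oo
.......
...o...
t=7: ooo...o
ooooooo
..oo..o
..oo.o.
..o.o..
ooo....
t=8: ....o..
....o..
.......
.o...o.
....o..
......o
t=9: .....o.
.......
.......
.......
.....o.
.....o.
t=10: .......
.......
.......
.......
.......
....ooo
t=11: .....o.
.......
.......
.......
.....o.
.....o.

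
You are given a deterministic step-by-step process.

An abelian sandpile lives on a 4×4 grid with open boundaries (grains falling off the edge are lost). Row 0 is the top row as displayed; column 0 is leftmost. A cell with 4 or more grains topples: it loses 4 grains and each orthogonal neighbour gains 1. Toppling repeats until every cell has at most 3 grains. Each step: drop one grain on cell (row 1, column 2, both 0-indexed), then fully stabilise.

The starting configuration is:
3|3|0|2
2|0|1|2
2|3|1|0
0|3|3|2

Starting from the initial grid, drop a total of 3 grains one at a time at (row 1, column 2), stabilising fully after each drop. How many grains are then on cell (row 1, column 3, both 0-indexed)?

t=0: 3|3|0|2
2|0|1|2
2|3|1|0
0|3|3|2
t=1: 3|3|0|2
2|0|2|2
2|3|1|0
0|3|3|2
t=2: 3|3|0|2
2|0|3|2
2|3|1|0
0|3|3|2
t=3: 3|3|1|2
2|1|0|3
2|3|2|0
0|3|3|2

3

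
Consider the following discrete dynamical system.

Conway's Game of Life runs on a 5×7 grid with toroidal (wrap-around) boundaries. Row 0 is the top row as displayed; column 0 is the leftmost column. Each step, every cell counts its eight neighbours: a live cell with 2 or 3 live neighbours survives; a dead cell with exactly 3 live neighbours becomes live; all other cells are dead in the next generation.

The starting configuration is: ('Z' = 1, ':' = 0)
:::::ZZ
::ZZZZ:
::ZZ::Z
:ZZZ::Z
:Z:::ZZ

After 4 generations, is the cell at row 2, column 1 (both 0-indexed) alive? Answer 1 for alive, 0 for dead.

0

0) :::::ZZ
::ZZZZ:
::ZZ::Z
:ZZZ::Z
:Z:::ZZ
1) Z:ZZ:::
::Z::::
Z:::::Z
:Z:ZZ:Z
:Z::Z::
2) ::ZZ:::
Z:ZZ::Z
ZZZZ:ZZ
:ZZZZ:Z
:Z::ZZ:
3) Z::::ZZ
:::::Z:
:::::::
:::::::
ZZ:::Z:
4) ZZ::ZZ:
:::::Z:
:::::::
:::::::
ZZ:::Z:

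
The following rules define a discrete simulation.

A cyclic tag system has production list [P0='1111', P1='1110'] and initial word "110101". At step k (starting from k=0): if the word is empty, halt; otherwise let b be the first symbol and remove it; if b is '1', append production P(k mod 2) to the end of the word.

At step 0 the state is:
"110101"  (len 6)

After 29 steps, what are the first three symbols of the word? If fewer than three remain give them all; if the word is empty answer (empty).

k=0  "110101"  (len 6)
k=1  "101011111"  (len 9)
k=2  "010111111110"  (len 12)
k=3  "10111111110"  (len 11)
k=4  "01111111101110"  (len 14)
k=5  "1111111101110"  (len 13)
k=6  "1111111011101110"  (len 16)
k=7  "1111110111011101111"  (len 19)
k=8  "1111101110111011111110"  (len 22)
k=9  "1111011101110111111101111"  (len 25)
k=10  "1110111011101111111011111110"  (len 28)
k=11  "1101110111011111110111111101111"  (len 31)
k=12  "1011101110111111101111111011111110"  (len 34)
k=13  "0111011101111111011111110111111101111"  (len 37)
k=14  "111011101111111011111110111111101111"  (len 36)
k=15  "110111011111110111111101111111011111111"  (len 39)
k=16  "101110111111101111111011111110111111111110"  (len 42)
k=17  "011101111111011111110111111101111111111101111"  (len 45)
k=18  "11101111111011111110111111101111111111101111"  (len 44)
k=19  "11011111110111111101111111011111111111011111111"  (len 47)
k=20  "10111111101111111011111110111111111110111111111110"  (len 50)
k=21  "01111111011111110111111101111111111101111111111101111"  (len 53)
k=22  "1111111011111110111111101111111111101111111111101111"  (len 52)
k=23  "1111110111111101111111011111111111011111111111011111111"  (len 55)
k=24  "1111101111111011111110111111111110111111111110111111111110"  (len 58)
k=25  "1111011111110111111101111111111101111111111101111111111101111"  (len 61)
k=26  "1110111111101111111011111111111011111111111011111111111011111110"  (len 64)
k=27  "1101111111011111110111111111110111111111110111111111110111111101111"  (len 67)
k=28  "1011111110111111101111111111101111111111101111111111101111111011111110"  (len 70)
k=29  "0111111101111111011111111111011111111111011111111111011111110111111101111"  (len 73)

011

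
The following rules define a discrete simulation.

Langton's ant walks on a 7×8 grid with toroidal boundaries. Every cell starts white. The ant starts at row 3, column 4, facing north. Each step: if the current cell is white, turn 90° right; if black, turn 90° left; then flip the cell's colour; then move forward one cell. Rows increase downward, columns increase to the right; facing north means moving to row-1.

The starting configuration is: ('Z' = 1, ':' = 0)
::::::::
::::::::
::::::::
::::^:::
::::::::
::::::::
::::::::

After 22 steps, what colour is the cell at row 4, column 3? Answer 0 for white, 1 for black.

[0] ::::::::
::::::::
::::::::
::::^:::
::::::::
::::::::
::::::::
[1] ::::::::
::::::::
::::::::
::::Z>::
::::::::
::::::::
::::::::
[2] ::::::::
::::::::
::::::::
::::ZZ::
:::::v::
::::::::
::::::::
[3] ::::::::
::::::::
::::::::
::::ZZ::
::::<Z::
::::::::
::::::::
[4] ::::::::
::::::::
::::::::
::::^Z::
::::ZZ::
::::::::
::::::::
[5] ::::::::
::::::::
::::::::
:::<:Z::
::::ZZ::
::::::::
::::::::
[6] ::::::::
::::::::
:::^::::
:::Z:Z::
::::ZZ::
::::::::
::::::::
[7] ::::::::
::::::::
:::Z>:::
:::Z:Z::
::::ZZ::
::::::::
::::::::
[8] ::::::::
::::::::
:::ZZ:::
:::ZvZ::
::::ZZ::
::::::::
::::::::
[9] ::::::::
::::::::
:::ZZ:::
:::<ZZ::
::::ZZ::
::::::::
::::::::
[10] ::::::::
::::::::
:::ZZ:::
::::ZZ::
:::vZZ::
::::::::
::::::::
[11] ::::::::
::::::::
:::ZZ:::
::::ZZ::
::<ZZZ::
::::::::
::::::::
[12] ::::::::
::::::::
:::ZZ:::
::^:ZZ::
::ZZZZ::
::::::::
::::::::
[13] ::::::::
::::::::
:::ZZ:::
::Z>ZZ::
::ZZZZ::
::::::::
::::::::
[14] ::::::::
::::::::
:::ZZ:::
::ZZZZ::
::ZvZZ::
::::::::
::::::::
[15] ::::::::
::::::::
:::ZZ:::
::ZZZZ::
::Z:>Z::
::::::::
::::::::
[16] ::::::::
::::::::
:::ZZ:::
::ZZ^Z::
::Z::Z::
::::::::
::::::::
[17] ::::::::
::::::::
:::ZZ:::
::Z<:Z::
::Z::Z::
::::::::
::::::::
[18] ::::::::
::::::::
:::ZZ:::
::Z::Z::
::Zv:Z::
::::::::
::::::::
[19] ::::::::
::::::::
:::ZZ:::
::Z::Z::
::<Z:Z::
::::::::
::::::::
[20] ::::::::
::::::::
:::ZZ:::
::Z::Z::
:::Z:Z::
::v:::::
::::::::
[21] ::::::::
::::::::
:::ZZ:::
::Z::Z::
:::Z:Z::
:<Z:::::
::::::::
[22] ::::::::
::::::::
:::ZZ:::
::Z::Z::
:^:Z:Z::
:ZZ:::::
::::::::

1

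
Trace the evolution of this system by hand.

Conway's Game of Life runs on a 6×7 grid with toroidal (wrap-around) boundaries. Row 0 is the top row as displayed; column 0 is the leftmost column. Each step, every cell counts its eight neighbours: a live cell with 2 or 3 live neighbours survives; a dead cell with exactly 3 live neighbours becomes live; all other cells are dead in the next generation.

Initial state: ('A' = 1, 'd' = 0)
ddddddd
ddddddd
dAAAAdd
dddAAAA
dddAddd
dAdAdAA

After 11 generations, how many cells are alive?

8

t=0: ddddddd
ddddddd
dAAAAdd
dddAAAA
dddAddd
dAdAdAA
t=1: ddddddd
ddAAddd
ddAdddd
dddddAd
AddAddd
ddAdAdd
t=2: ddAdddd
ddAAddd
ddAAddd
ddddddd
dddAAdd
dddAddd
t=3: ddAdddd
dAddddd
ddAAddd
ddAdAdd
dddAAdd
ddAAAdd
t=4: dAAdddd
dAdAddd
dAAAddd
ddAdAdd
dddddAd
ddAdAdd
t=5: dAddddd
AddAddd
dAddAdd
dAAdAdd
ddddAAd
dAAAddd
t=6: AAdAddd
AAAdddd
AAddAdd
dAAdAdd
ddddAAd
dAAAAdd
t=7: ddddAdd
dddAddA
ddddddd
AAAdAdd
dddddAd
AAdddAd
t=8: AdddAAA
ddddddd
AAAAddd
dAddddd
ddAdAAd
ddddAAA
t=9: AdddAdd
ddAAAAd
AAAdddd
AdddAdd
dddAAdA
Adddddd
t=10: dAddAAA
AdAdAAA
AdAddAA
AdAdAAA
AddAAAA
AddAAAA
t=11: dAAdddd
ddAdddd
ddAdddd
ddAdddd
ddAdddd
dAAdddd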